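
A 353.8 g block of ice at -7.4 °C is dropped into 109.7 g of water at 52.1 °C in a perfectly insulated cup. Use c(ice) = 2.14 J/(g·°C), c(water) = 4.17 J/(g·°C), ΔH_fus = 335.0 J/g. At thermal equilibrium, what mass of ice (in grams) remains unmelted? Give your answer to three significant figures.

Heat to warm all ice to 0 °C: 353.8×2.14×7.4 = 5602.8 J
Heat released by water cooling to 0 °C: 109.7×4.17×52.1 = 23833 J
23833 J < 5602.8 + 353.8×335.0 = 124125.8 J, so not all ice melts; final T = 0 °C.
Heat left for melting: 23833 − 5602.8 = 18230.2 J
Mass melted = 18230.2 / 335.0 = 54.42 g
Ice remaining = 353.8 − 54.42 = 299.38 g

m_ice remaining = 299 g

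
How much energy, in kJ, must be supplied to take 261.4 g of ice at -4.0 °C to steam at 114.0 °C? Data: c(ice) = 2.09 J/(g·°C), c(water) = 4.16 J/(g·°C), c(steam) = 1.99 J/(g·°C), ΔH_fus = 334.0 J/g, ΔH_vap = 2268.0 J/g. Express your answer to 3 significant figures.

q1 (heat ice -4.0→0.0 °C): 261.4 × 2.09 × 4.0 = 2185 J
q2 (melt at 0 °C): 261.4 × 334.0 = 87308 J
q3 (heat water 0.0→100.0 °C): 261.4 × 4.16 × 100.0 = 108742 J
q4 (vaporize at 100 °C): 261.4 × 2268.0 = 592855 J
q5 (heat steam 100.0→114.0 °C): 261.4 × 1.99 × 14.0 = 7283 J
Total: 2185 + 87308 + 108742 + 592855 + 7283 = 798373 J = 798 kJ

q = 798 kJ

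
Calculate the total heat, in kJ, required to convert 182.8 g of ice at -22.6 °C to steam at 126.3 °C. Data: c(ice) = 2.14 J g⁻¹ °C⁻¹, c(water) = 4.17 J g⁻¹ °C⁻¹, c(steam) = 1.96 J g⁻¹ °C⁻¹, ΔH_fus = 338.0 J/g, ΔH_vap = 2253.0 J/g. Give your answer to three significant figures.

q1 (heat ice -22.6→0.0 °C): 182.8 × 2.14 × 22.6 = 8841 J
q2 (melt at 0 °C): 182.8 × 338.0 = 61786 J
q3 (heat water 0.0→100.0 °C): 182.8 × 4.17 × 100.0 = 76228 J
q4 (vaporize at 100 °C): 182.8 × 2253.0 = 411848 J
q5 (heat steam 100.0→126.3 °C): 182.8 × 1.96 × 26.3 = 9423 J
Total: 8841 + 61786 + 76228 + 411848 + 9423 = 568126 J = 568 kJ

q = 568 kJ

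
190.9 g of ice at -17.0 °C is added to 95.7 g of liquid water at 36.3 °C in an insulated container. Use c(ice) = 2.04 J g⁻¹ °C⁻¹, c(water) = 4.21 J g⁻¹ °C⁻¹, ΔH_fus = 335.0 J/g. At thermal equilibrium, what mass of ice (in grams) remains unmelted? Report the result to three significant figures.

m_ice remaining = 167 g

Heat to warm all ice to 0 °C: 190.9×2.04×17.0 = 6620.4 J
Heat released by water cooling to 0 °C: 95.7×4.21×36.3 = 14625 J
14625 J < 6620.4 + 190.9×335.0 = 70571.9 J, so not all ice melts; final T = 0 °C.
Heat left for melting: 14625 − 6620.4 = 8004.6 J
Mass melted = 8004.6 / 335.0 = 23.89 g
Ice remaining = 190.9 − 23.89 = 167.01 g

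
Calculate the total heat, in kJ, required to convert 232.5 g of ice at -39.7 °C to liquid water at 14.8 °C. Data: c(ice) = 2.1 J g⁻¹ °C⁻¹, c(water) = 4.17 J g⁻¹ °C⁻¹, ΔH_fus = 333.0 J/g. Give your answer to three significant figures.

q1 (heat ice -39.7→0.0 °C): 232.5 × 2.1 × 39.7 = 19384 J
q2 (melt at 0 °C): 232.5 × 333.0 = 77423 J
q3 (heat water 0.0→14.8 °C): 232.5 × 4.17 × 14.8 = 14349 J
Total: 19384 + 77423 + 14349 = 111156 J = 111 kJ

q = 111 kJ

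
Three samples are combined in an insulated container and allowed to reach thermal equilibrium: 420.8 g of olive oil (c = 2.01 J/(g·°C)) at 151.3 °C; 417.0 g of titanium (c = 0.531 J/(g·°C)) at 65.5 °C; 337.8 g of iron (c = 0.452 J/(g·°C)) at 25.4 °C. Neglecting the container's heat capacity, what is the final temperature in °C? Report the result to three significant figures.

T_f = 120 °C

Σ mᵢcᵢ(T − Tᵢ) = 0  ⇒  T = Σ mᵢcᵢTᵢ / Σ mᵢcᵢ
Σ mᵢcᵢ = 420.8×2.01 + 417.0×0.531 + 337.8×0.452 = 1219.9206
Σ mᵢcᵢTᵢ = 845.808×151.3 + 221.427×65.5 + 152.6856×25.4 = 146350
T = 146350 / 1219.9206 = 120.0 °C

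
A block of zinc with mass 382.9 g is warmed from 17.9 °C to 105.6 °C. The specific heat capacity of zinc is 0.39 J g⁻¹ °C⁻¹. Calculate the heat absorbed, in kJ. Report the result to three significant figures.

q = 13.1 kJ

q = m c ΔT = 382.9 × 0.39 × (105.6 − 17.9)
q = 382.9 × 0.39 × 87.7 = 13100 J = 13.1 kJ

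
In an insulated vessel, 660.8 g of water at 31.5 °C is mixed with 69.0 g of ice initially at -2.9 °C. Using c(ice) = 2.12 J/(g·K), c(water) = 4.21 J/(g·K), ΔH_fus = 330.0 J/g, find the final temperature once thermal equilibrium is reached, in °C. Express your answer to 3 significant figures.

Heat to bring ice to 0 °C and melt it: q₁ = 69.0×2.12×2.9 + 69.0×330.0 = 23194 J
Heat the water can supply cooling to 0 °C: 660.8×4.21×31.5 = 87632.0 J > q₁, so all ice melts.
Energy balance: 660.8×4.21×(31.5 − T) = 23194 + 69.0×4.21×(T − 0)
2781.968(31.5 − T) = 23194 + 290.49 T
87632.0 − 23194 = 3072.458 T
T = 64438.0 / 3072.458 = 20.97 °C

T_f = 21.0 °C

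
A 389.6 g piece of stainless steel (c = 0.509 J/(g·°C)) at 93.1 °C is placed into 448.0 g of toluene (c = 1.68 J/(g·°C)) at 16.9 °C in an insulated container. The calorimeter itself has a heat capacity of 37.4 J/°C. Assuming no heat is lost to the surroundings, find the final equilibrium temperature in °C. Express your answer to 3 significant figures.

T_f = 32.2 °C

Heat lost by stainless steel = heat gained by toluene + calorimeter.
(389.6)(0.509)(93.1 − T) = [(448.0)(1.68) + 37.4](T − 16.9)
198.3064 (93.1 − T) = 790.04 (T − 16.9)
18462 − 198.3064 T = 790.04 T − 13352
31814 = 988.3464 T
T = 32.19 °C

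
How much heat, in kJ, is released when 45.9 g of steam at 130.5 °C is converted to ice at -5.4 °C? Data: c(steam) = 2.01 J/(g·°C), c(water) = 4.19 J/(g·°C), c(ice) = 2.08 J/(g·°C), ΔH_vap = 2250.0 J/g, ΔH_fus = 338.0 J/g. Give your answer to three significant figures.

q = 141 kJ

q1 (cool steam 130.5→100 °C): 45.9 × 2.01 × 30.5 = 2814 J
q2 (condense at 100 °C): 45.9 × 2250.0 = 103275 J
q3 (cool water 100→0 °C): 45.9 × 4.19 × 100.0 = 19232 J
q4 (freeze at 0 °C): 45.9 × 338.0 = 15514 J
q5 (cool ice 0→-5.4 °C): 45.9 × 2.08 × 5.4 = 516 J
Total: 2814 + 103275 + 19232 + 15514 + 516 = 141351 J = 141 kJ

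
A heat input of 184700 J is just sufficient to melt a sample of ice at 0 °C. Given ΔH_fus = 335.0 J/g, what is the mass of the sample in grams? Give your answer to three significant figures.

m = 551 g

m = q / ΔH_fus = 184700 J / 335.0 J/g = 551 g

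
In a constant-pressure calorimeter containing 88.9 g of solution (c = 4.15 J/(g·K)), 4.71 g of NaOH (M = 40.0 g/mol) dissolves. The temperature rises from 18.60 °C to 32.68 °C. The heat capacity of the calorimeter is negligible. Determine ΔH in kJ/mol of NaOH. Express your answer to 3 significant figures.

|ΔT| = |32.68 − 18.60| = 14.08 °C
|q_surr| = (88.9 × 4.15) × 14.08 = 368.935 × 14.08 = 5195 J
n(NaOH) = 4.71 / 40.0 = 0.1178 mol
Temperature rose, so q_rxn = −|q_surr| = -5.195 kJ
ΔH = q_rxn / n = -44.10 kJ/mol

ΔH = -44.1 kJ/mol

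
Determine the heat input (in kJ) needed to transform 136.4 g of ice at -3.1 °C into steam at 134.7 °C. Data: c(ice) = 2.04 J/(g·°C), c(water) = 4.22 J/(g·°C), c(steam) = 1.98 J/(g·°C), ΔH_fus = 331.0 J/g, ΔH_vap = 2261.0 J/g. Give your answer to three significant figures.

q1 (heat ice -3.1→0.0 °C): 136.4 × 2.04 × 3.1 = 863 J
q2 (melt at 0 °C): 136.4 × 331.0 = 45148 J
q3 (heat water 0.0→100.0 °C): 136.4 × 4.22 × 100.0 = 57561 J
q4 (vaporize at 100 °C): 136.4 × 2261.0 = 308400 J
q5 (heat steam 100.0→134.7 °C): 136.4 × 1.98 × 34.7 = 9371 J
Total: 863 + 45148 + 57561 + 308400 + 9371 = 421343 J = 421 kJ

q = 421 kJ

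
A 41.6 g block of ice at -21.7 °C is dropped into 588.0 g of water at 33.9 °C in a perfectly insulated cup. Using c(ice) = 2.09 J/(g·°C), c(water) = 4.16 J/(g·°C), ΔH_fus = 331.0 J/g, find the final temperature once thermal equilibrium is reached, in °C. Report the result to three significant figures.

Heat to bring ice to 0 °C and melt it: q₁ = 41.6×2.09×21.7 + 41.6×331.0 = 15656 J
Heat the water can supply cooling to 0 °C: 588.0×4.16×33.9 = 82922.1 J > q₁, so all ice melts.
Energy balance: 588.0×4.16×(33.9 − T) = 15656 + 41.6×4.16×(T − 0)
2446.08(33.9 − T) = 15656 + 173.056 T
82922.1 − 15656 = 2619.136 T
T = 67266.1 / 2619.136 = 25.68 °C

T_f = 25.7 °C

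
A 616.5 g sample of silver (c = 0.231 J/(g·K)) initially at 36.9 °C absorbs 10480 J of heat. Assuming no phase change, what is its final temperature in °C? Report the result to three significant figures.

T_f = 110 °C

ΔT = q / (m c) = 10480 / (616.5 × 0.231) = 73.59 °C
T_f = 36.9 + 73.59 = 110.49 °C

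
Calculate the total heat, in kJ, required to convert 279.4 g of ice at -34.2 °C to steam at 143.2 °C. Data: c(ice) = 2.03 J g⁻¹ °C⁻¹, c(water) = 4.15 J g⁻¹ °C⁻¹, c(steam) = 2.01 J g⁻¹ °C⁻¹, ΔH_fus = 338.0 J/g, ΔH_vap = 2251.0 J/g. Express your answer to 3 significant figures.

q1 (heat ice -34.2→0.0 °C): 279.4 × 2.03 × 34.2 = 19398 J
q2 (melt at 0 °C): 279.4 × 338.0 = 94437 J
q3 (heat water 0.0→100.0 °C): 279.4 × 4.15 × 100.0 = 115951 J
q4 (vaporize at 100 °C): 279.4 × 2251.0 = 628929 J
q5 (heat steam 100.0→143.2 °C): 279.4 × 2.01 × 43.2 = 24261 J
Total: 19398 + 94437 + 115951 + 628929 + 24261 = 882976 J = 883 kJ

q = 883 kJ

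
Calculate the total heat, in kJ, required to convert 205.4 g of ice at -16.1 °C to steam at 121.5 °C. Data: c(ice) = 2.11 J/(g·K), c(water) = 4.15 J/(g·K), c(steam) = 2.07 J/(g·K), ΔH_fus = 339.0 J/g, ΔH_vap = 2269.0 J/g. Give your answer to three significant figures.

q1 (heat ice -16.1→0.0 °C): 205.4 × 2.11 × 16.1 = 6978 J
q2 (melt at 0 °C): 205.4 × 339.0 = 69631 J
q3 (heat water 0.0→100.0 °C): 205.4 × 4.15 × 100.0 = 85241 J
q4 (vaporize at 100 °C): 205.4 × 2269.0 = 466053 J
q5 (heat steam 100.0→121.5 °C): 205.4 × 2.07 × 21.5 = 9141 J
Total: 6978 + 69631 + 85241 + 466053 + 9141 = 637044 J = 637 kJ

q = 637 kJ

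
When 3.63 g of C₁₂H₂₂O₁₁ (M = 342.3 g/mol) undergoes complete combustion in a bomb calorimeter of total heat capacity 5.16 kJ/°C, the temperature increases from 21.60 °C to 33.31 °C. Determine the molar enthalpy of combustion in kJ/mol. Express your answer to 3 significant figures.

ΔT = 33.31 − 21.60 = 11.71 °C
q_cal = C_cal × ΔT = 5.16 × 11.71 = 60.4236 kJ
n = 3.63 / 342.3 = 0.01060 mol
q_rxn = −q_cal = -60.4236 kJ
ΔH = -60.4236 / 0.01060 = -5700 kJ/mol

ΔH = -5700 kJ/mol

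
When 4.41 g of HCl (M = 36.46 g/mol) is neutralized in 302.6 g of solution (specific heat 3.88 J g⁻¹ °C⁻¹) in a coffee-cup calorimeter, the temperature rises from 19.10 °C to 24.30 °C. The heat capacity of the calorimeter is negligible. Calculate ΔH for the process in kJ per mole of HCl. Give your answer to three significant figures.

|ΔT| = |24.30 − 19.10| = 5.20 °C
|q_surr| = (302.6 × 3.88) × 5.20 = 1174.088 × 5.20 = 6105 J
n(HCl) = 4.41 / 36.46 = 0.1210 mol
Temperature rose, so q_rxn = −|q_surr| = -6.105 kJ
ΔH = q_rxn / n = -50.45 kJ/mol

ΔH = -50.5 kJ/mol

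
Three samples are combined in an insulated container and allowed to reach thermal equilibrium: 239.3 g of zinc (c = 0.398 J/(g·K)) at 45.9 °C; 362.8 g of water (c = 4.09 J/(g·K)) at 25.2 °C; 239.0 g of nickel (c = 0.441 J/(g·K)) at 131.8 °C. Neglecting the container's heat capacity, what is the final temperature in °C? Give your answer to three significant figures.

Σ mᵢcᵢ(T − Tᵢ) = 0  ⇒  T = Σ mᵢcᵢTᵢ / Σ mᵢcᵢ
Σ mᵢcᵢ = 239.3×0.398 + 362.8×4.09 + 239.0×0.441 = 1684.4924
Σ mᵢcᵢTᵢ = 95.2414×45.9 + 1483.852×25.2 + 105.399×131.8 = 55656
T = 55656 / 1684.4924 = 33.04 °C

T_f = 33.0 °C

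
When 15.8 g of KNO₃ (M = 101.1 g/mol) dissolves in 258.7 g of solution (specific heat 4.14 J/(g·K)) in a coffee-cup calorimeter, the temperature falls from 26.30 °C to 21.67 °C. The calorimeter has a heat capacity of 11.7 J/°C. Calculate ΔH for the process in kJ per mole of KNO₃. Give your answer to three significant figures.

|ΔT| = |21.67 − 26.30| = 4.63 °C
|q_surr| = (258.7 × 4.14 + 11.7) × 4.63 = 1082.718 × 4.63 = 5013 J
n(KNO₃) = 15.8 / 101.1 = 0.1563 mol
Temperature fell, so q_rxn = +|q_surr| = 5.013 kJ
ΔH = q_rxn / n = 32.07 kJ/mol

ΔH = 32.1 kJ/mol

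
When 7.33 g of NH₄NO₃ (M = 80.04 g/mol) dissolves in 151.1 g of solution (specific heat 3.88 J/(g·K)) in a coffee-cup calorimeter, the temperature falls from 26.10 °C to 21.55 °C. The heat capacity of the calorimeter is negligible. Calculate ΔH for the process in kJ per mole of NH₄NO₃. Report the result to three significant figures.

|ΔT| = |21.55 − 26.10| = 4.55 °C
|q_surr| = (151.1 × 3.88) × 4.55 = 586.268 × 4.55 = 2668 J
n(NH₄NO₃) = 7.33 / 80.04 = 0.09158 mol
Temperature fell, so q_rxn = +|q_surr| = 2.668 kJ
ΔH = q_rxn / n = 29.13 kJ/mol

ΔH = 29.1 kJ/mol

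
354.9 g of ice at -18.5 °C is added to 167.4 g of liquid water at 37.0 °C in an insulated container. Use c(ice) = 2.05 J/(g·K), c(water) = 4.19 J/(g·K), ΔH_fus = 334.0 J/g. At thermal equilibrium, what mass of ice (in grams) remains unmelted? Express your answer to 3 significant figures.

Heat to warm all ice to 0 °C: 354.9×2.05×18.5 = 13459.6 J
Heat released by water cooling to 0 °C: 167.4×4.19×37.0 = 25952.0 J
25952.0 J < 13459.6 + 354.9×334.0 = 131996.2 J, so not all ice melts; final T = 0 °C.
Heat left for melting: 25952.0 − 13459.6 = 12492.4 J
Mass melted = 12492.4 / 334.0 = 37.402 g
Ice remaining = 354.9 − 37.402 = 317.498 g

m_ice remaining = 317 g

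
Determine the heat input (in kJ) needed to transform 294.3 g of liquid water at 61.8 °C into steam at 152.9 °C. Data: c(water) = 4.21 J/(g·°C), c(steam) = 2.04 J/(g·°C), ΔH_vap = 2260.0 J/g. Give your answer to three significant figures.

q1 (heat water 61.8→100.0 °C): 294.3 × 4.21 × 38.2 = 47330 J
q2 (vaporize at 100 °C): 294.3 × 2260.0 = 665118 J
q3 (heat steam 100.0→152.9 °C): 294.3 × 2.04 × 52.9 = 31760 J
Total: 47330 + 665118 + 31760 = 744208 J = 744 kJ

q = 744 kJ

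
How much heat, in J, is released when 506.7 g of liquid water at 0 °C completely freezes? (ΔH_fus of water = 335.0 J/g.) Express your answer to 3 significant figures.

q = m × ΔH_fus = 506.7 × 335.0 = 169700 J

q = 170000 J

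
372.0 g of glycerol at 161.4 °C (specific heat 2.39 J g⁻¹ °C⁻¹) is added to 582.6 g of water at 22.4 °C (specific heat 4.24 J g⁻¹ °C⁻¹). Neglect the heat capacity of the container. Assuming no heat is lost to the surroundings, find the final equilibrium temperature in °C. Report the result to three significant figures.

Heat lost by glycerol = heat gained by water.
(372.0)(2.39)(161.4 − T) = (582.6)(4.24)(T − 22.4)
889.08 (161.4 − T) = 2470.224 (T − 22.4)
143500 − 889.08 T = 2470.224 T − 55333
198833 = 3359.304 T
T = 59.19 °C

T_f = 59.2 °C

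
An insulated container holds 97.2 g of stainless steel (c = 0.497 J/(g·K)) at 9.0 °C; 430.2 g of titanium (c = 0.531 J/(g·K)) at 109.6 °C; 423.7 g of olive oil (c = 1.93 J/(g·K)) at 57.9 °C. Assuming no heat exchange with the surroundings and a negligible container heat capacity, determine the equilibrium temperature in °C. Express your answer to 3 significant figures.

Σ mᵢcᵢ(T − Tᵢ) = 0  ⇒  T = Σ mᵢcᵢTᵢ / Σ mᵢcᵢ
Σ mᵢcᵢ = 97.2×0.497 + 430.2×0.531 + 423.7×1.93 = 1094.4856
Σ mᵢcᵢTᵢ = 48.3084×9.0 + 228.4362×109.6 + 817.741×57.9 = 72819
T = 72819 / 1094.4856 = 66.53 °C

T_f = 66.5 °C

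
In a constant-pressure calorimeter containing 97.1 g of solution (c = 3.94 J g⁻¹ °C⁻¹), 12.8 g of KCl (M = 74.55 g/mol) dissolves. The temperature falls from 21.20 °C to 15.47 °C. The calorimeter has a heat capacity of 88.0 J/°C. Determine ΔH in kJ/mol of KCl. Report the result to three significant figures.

ΔH = 15.7 kJ/mol

|ΔT| = |15.47 − 21.20| = 5.73 °C
|q_surr| = (97.1 × 3.94 + 88.0) × 5.73 = 470.574 × 5.73 = 2696 J
n(KCl) = 12.8 / 74.55 = 0.1717 mol
Temperature fell, so q_rxn = +|q_surr| = 2.696 kJ
ΔH = q_rxn / n = 15.70 kJ/mol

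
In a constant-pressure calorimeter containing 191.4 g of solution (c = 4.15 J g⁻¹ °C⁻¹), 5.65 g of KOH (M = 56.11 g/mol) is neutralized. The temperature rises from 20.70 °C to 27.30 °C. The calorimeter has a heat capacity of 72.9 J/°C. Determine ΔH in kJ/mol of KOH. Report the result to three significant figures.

|ΔT| = |27.30 − 20.70| = 6.60 °C
|q_surr| = (191.4 × 4.15 + 72.9) × 6.60 = 867.21 × 6.60 = 5724 J
n(KOH) = 5.65 / 56.11 = 0.1007 mol
Temperature rose, so q_rxn = −|q_surr| = -5.724 kJ
ΔH = q_rxn / n = -56.84 kJ/mol

ΔH = -56.8 kJ/mol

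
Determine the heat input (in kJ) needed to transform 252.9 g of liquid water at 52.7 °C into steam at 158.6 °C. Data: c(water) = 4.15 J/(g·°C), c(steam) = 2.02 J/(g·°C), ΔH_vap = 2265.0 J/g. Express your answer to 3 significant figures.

q1 (heat water 52.7→100.0 °C): 252.9 × 4.15 × 47.3 = 49643 J
q2 (vaporize at 100 °C): 252.9 × 2265.0 = 572819 J
q3 (heat steam 100.0→158.6 °C): 252.9 × 2.02 × 58.6 = 29936 J
Total: 49643 + 572819 + 29936 = 652398 J = 652 kJ

q = 652 kJ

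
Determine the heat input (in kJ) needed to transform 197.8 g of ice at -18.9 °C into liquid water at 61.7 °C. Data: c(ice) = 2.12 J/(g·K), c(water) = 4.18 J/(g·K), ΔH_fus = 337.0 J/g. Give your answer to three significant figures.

q1 (heat ice -18.9→0.0 °C): 197.8 × 2.12 × 18.9 = 7925 J
q2 (melt at 0 °C): 197.8 × 337.0 = 66659 J
q3 (heat water 0.0→61.7 °C): 197.8 × 4.18 × 61.7 = 51014 J
Total: 7925 + 66659 + 51014 = 125598 J = 126 kJ

q = 126 kJ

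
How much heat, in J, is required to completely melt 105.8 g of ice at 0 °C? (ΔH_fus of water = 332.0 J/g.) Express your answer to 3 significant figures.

q = 35100 J

q = m × ΔH_fus = 105.8 × 332.0 = 35130 J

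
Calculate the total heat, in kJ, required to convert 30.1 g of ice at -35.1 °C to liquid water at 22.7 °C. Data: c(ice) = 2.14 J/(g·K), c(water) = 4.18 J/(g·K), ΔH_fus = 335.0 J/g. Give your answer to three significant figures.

q = 15.2 kJ

q1 (heat ice -35.1→0.0 °C): 30.1 × 2.14 × 35.1 = 2261 J
q2 (melt at 0 °C): 30.1 × 335.0 = 10084 J
q3 (heat water 0.0→22.7 °C): 30.1 × 4.18 × 22.7 = 2856 J
Total: 2261 + 10084 + 2856 = 15201 J = 15.2 kJ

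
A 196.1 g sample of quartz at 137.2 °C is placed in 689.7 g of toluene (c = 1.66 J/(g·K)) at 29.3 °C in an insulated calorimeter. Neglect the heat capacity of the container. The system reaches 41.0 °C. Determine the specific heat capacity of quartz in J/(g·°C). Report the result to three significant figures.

q_gained = (689.7 × 1.66) × (41.0 − 29.3) = 13400 J
q_lost = 196.1 × c × (137.2 − 41.0) = 18864.82 c
Set equal: c = 13400 / 18864.82 = 0.710 J/(g·°C)

c = 0.710 J/(g·°C)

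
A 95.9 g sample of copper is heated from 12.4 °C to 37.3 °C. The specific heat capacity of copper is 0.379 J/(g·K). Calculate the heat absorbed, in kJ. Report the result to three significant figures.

q = 0.905 kJ

q = m c ΔT = 95.9 × 0.379 × (37.3 − 12.4)
q = 95.9 × 0.379 × 24.9 = 905.0 J = 0.905 kJ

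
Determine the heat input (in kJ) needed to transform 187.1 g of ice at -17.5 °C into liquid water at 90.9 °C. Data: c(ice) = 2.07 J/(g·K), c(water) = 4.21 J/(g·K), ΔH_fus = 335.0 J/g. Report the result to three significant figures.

q1 (heat ice -17.5→0.0 °C): 187.1 × 2.07 × 17.5 = 6778 J
q2 (melt at 0 °C): 187.1 × 335.0 = 62679 J
q3 (heat water 0.0→90.9 °C): 187.1 × 4.21 × 90.9 = 71601 J
Total: 6778 + 62679 + 71601 = 141058 J = 141 kJ

q = 141 kJ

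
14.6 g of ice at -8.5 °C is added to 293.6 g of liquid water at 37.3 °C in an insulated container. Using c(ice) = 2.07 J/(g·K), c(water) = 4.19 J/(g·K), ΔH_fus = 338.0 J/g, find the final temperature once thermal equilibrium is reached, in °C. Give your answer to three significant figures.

T_f = 31.5 °C

Heat to bring ice to 0 °C and melt it: q₁ = 14.6×2.07×8.5 + 14.6×338.0 = 5191.7 J
Heat the water can supply cooling to 0 °C: 293.6×4.19×37.3 = 45885.9 J > q₁, so all ice melts.
Energy balance: 293.6×4.19×(37.3 − T) = 5191.7 + 14.6×4.19×(T − 0)
1230.184(37.3 − T) = 5191.7 + 61.174 T
45885.9 − 5191.7 = 1291.358 T
T = 40694.2 / 1291.358 = 31.51 °C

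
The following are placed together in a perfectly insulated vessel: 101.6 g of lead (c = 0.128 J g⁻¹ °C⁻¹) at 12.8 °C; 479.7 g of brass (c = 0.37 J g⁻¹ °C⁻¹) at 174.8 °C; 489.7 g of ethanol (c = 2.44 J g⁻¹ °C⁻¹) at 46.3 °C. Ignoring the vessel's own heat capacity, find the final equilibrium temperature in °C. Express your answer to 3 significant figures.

T_f = 62.4 °C

Σ mᵢcᵢ(T − Tᵢ) = 0  ⇒  T = Σ mᵢcᵢTᵢ / Σ mᵢcᵢ
Σ mᵢcᵢ = 101.6×0.128 + 479.7×0.37 + 489.7×2.44 = 1385.3618
Σ mᵢcᵢTᵢ = 13.0048×12.8 + 177.489×174.8 + 1194.868×46.3 = 86514
T = 86514 / 1385.3618 = 62.449 °C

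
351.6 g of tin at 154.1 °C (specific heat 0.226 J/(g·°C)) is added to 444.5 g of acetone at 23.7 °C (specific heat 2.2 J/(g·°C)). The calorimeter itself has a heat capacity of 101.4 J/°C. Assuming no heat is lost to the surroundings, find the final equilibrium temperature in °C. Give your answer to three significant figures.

Heat lost by tin = heat gained by acetone + calorimeter.
(351.6)(0.226)(154.1 − T) = [(444.5)(2.2) + 101.4](T − 23.7)
79.4616 (154.1 − T) = 1079.3 (T − 23.7)
12245 − 79.4616 T = 1079.3 T − 25579
37824 = 1158.7616 T
T = 32.64 °C

T_f = 32.6 °C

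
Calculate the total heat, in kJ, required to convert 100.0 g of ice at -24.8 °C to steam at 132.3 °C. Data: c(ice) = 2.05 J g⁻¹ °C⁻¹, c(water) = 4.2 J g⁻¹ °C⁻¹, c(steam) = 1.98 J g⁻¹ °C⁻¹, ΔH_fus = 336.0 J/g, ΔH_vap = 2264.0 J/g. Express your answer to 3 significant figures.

q1 (heat ice -24.8→0.0 °C): 100.0 × 2.05 × 24.8 = 5084 J
q2 (melt at 0 °C): 100.0 × 336.0 = 33600 J
q3 (heat water 0.0→100.0 °C): 100.0 × 4.2 × 100.0 = 42000 J
q4 (vaporize at 100 °C): 100.0 × 2264.0 = 226400 J
q5 (heat steam 100.0→132.3 °C): 100.0 × 1.98 × 32.3 = 6395 J
Total: 5084 + 33600 + 42000 + 226400 + 6395 = 313479 J = 313 kJ

q = 313 kJ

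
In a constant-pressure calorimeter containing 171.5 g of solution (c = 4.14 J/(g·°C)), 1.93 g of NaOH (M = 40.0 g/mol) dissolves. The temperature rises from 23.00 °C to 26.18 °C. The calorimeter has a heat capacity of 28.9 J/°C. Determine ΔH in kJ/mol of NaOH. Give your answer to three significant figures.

|ΔT| = |26.18 − 23.00| = 3.18 °C
|q_surr| = (171.5 × 4.14 + 28.9) × 3.18 = 738.91 × 3.18 = 2350 J
n(NaOH) = 1.93 / 40.0 = 0.04825 mol
Temperature rose, so q_rxn = −|q_surr| = -2.350 kJ
ΔH = q_rxn / n = -48.70 kJ/mol

ΔH = -48.7 kJ/mol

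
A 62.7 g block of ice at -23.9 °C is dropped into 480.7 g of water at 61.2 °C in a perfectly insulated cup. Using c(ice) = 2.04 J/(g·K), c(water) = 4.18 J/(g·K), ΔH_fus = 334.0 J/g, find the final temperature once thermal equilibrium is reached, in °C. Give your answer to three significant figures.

T_f = 43.6 °C

Heat to bring ice to 0 °C and melt it: q₁ = 62.7×2.04×23.9 + 62.7×334.0 = 23999 J
Heat the water can supply cooling to 0 °C: 480.7×4.18×61.2 = 122971 J > q₁, so all ice melts.
Energy balance: 480.7×4.18×(61.2 − T) = 23999 + 62.7×4.18×(T − 0)
2009.326(61.2 − T) = 23999 + 262.086 T
122971 − 23999 = 2271.412 T
T = 98972 / 2271.412 = 43.57 °C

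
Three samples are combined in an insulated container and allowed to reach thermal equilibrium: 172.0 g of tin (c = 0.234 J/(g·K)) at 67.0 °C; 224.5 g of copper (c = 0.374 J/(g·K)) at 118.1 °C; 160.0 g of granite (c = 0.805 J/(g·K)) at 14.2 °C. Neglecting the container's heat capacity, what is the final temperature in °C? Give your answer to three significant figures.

T_f = 57.1 °C

Σ mᵢcᵢ(T − Tᵢ) = 0  ⇒  T = Σ mᵢcᵢTᵢ / Σ mᵢcᵢ
Σ mᵢcᵢ = 172.0×0.234 + 224.5×0.374 + 160.0×0.805 = 253.011
Σ mᵢcᵢTᵢ = 40.248×67.0 + 83.963×118.1 + 128.8×14.2 = 14442
T = 14442 / 253.011 = 57.08 °C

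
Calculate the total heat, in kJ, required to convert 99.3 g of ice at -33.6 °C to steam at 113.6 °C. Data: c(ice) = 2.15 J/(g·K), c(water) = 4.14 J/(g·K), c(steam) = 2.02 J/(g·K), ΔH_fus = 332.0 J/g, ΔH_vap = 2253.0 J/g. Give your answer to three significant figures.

q1 (heat ice -33.6→0.0 °C): 99.3 × 2.15 × 33.6 = 7173 J
q2 (melt at 0 °C): 99.3 × 332.0 = 32968 J
q3 (heat water 0.0→100.0 °C): 99.3 × 4.14 × 100.0 = 41110 J
q4 (vaporize at 100 °C): 99.3 × 2253.0 = 223723 J
q5 (heat steam 100.0→113.6 °C): 99.3 × 2.02 × 13.6 = 2728 J
Total: 7173 + 32968 + 41110 + 223723 + 2728 = 307702 J = 308 kJ

q = 308 kJ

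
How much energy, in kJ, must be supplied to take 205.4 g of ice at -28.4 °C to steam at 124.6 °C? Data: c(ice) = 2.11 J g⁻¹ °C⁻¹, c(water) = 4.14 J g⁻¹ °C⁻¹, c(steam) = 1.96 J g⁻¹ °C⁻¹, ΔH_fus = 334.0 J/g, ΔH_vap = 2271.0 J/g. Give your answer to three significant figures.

q = 642 kJ

q1 (heat ice -28.4→0.0 °C): 205.4 × 2.11 × 28.4 = 12308 J
q2 (melt at 0 °C): 205.4 × 334.0 = 68604 J
q3 (heat water 0.0→100.0 °C): 205.4 × 4.14 × 100.0 = 85036 J
q4 (vaporize at 100 °C): 205.4 × 2271.0 = 466463 J
q5 (heat steam 100.0→124.6 °C): 205.4 × 1.96 × 24.6 = 9904 J
Total: 12308 + 68604 + 85036 + 466463 + 9904 = 642315 J = 642 kJ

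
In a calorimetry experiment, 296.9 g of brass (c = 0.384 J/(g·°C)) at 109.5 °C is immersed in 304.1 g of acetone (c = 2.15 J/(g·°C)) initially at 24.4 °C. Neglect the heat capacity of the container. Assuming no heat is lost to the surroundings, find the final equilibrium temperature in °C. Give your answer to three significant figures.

Heat lost by brass = heat gained by acetone.
(296.9)(0.384)(109.5 − T) = (304.1)(2.15)(T − 24.4)
114.0096 (109.5 − T) = 653.815 (T − 24.4)
12484 − 114.0096 T = 653.815 T − 15953
28437 = 767.8246 T
T = 37.04 °C

T_f = 37.0 °C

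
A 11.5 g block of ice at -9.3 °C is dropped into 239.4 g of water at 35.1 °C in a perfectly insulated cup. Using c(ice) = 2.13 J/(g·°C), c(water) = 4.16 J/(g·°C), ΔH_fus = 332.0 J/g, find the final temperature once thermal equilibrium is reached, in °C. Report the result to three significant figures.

Heat to bring ice to 0 °C and melt it: q₁ = 11.5×2.13×9.3 + 11.5×332.0 = 4045.8 J
Heat the water can supply cooling to 0 °C: 239.4×4.16×35.1 = 34956.2 J > q₁, so all ice melts.
Energy balance: 239.4×4.16×(35.1 − T) = 4045.8 + 11.5×4.16×(T − 0)
995.904(35.1 − T) = 4045.8 + 47.84 T
34956.2 − 4045.8 = 1043.744 T
T = 30910.4 / 1043.744 = 29.61 °C

T_f = 29.6 °C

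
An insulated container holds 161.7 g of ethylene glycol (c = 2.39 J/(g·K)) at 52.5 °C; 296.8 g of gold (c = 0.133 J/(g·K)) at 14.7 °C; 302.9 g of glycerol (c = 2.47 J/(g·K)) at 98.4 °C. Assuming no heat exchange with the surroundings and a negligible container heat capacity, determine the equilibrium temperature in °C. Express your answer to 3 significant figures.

Σ mᵢcᵢ(T − Tᵢ) = 0  ⇒  T = Σ mᵢcᵢTᵢ / Σ mᵢcᵢ
Σ mᵢcᵢ = 161.7×2.39 + 296.8×0.133 + 302.9×2.47 = 1174.1004
Σ mᵢcᵢTᵢ = 386.463×52.5 + 39.4744×14.7 + 748.163×98.4 = 94489
T = 94489 / 1174.1004 = 80.48 °C

T_f = 80.5 °C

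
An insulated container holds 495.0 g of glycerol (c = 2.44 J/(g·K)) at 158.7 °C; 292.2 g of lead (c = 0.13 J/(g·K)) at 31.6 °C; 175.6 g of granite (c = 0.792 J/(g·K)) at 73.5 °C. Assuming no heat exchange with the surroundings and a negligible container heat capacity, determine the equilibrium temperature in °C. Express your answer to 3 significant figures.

T_f = 147 °C

Σ mᵢcᵢ(T − Tᵢ) = 0  ⇒  T = Σ mᵢcᵢTᵢ / Σ mᵢcᵢ
Σ mᵢcᵢ = 495.0×2.44 + 292.2×0.13 + 175.6×0.792 = 1384.8612
Σ mᵢcᵢTᵢ = 1207.8×158.7 + 37.986×31.6 + 139.0752×73.5 = 203100
T = 203100 / 1384.8612 = 146.7 °C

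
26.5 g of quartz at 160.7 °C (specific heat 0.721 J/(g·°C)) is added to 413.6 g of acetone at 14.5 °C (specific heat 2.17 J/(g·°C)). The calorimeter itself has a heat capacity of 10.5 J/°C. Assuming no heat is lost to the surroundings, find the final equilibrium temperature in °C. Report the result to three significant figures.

Heat lost by quartz = heat gained by acetone + calorimeter.
(26.5)(0.721)(160.7 − T) = [(413.6)(2.17) + 10.5](T − 14.5)
19.1065 (160.7 − T) = 908.012 (T − 14.5)
3070.4 − 19.1065 T = 908.012 T − 13166
16236.4 = 927.1185 T
T = 17.51 °C

T_f = 17.5 °C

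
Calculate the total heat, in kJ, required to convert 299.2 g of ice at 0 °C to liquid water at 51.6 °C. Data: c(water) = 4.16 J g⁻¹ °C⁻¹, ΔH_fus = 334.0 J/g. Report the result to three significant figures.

q = 164 kJ

q1 (melt at 0 °C): 299.2 × 334.0 = 99933 J
q2 (heat water 0.0→51.6 °C): 299.2 × 4.16 × 51.6 = 64225 J
Total: 99933 + 64225 = 164158 J = 164 kJ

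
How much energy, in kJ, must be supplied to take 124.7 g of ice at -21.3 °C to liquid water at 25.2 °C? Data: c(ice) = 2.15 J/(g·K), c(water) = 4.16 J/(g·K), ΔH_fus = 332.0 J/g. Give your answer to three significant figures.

q1 (heat ice -21.3→0.0 °C): 124.7 × 2.15 × 21.3 = 5711 J
q2 (melt at 0 °C): 124.7 × 332.0 = 41400 J
q3 (heat water 0.0→25.2 °C): 124.7 × 4.16 × 25.2 = 13073 J
Total: 5711 + 41400 + 13073 = 60184 J = 60.2 kJ

q = 60.2 kJ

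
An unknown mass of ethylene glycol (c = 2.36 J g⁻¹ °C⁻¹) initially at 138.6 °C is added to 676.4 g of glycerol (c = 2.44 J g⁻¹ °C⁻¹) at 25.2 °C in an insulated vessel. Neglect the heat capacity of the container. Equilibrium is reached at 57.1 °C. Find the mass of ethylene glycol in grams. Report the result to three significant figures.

m = 274 g

q_gained = (676.4 × 2.44) × (57.1 − 25.2) = 52650 J
q_lost = m × 2.36 × (138.6 − 57.1) = 192.34 m
m = 52650 / 192.34 = 274 g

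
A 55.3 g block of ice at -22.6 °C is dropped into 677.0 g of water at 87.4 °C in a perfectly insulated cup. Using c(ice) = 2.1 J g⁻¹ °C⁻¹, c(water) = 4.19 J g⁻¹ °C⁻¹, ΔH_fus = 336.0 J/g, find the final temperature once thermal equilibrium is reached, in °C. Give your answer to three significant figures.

Heat to bring ice to 0 °C and melt it: q₁ = 55.3×2.1×22.6 + 55.3×336.0 = 21205 J
Heat the water can supply cooling to 0 °C: 677.0×4.19×87.4 = 247921 J > q₁, so all ice melts.
Energy balance: 677.0×4.19×(87.4 − T) = 21205 + 55.3×4.19×(T − 0)
2836.63(87.4 − T) = 21205 + 231.707 T
247921 − 21205 = 3068.337 T
T = 226716 / 3068.337 = 73.89 °C

T_f = 73.9 °C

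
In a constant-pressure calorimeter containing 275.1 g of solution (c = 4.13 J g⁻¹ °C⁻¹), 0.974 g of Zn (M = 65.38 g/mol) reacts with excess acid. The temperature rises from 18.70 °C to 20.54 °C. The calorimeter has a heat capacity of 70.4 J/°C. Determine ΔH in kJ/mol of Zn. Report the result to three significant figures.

|ΔT| = |20.54 − 18.70| = 1.84 °C
|q_surr| = (275.1 × 4.13 + 70.4) × 1.84 = 1206.563 × 1.84 = 2220 J
n(Zn) = 0.974 / 65.38 = 0.01490 mol
Temperature rose, so q_rxn = −|q_surr| = -2.220 kJ
ΔH = q_rxn / n = -149.0 kJ/mol

ΔH = -149 kJ/mol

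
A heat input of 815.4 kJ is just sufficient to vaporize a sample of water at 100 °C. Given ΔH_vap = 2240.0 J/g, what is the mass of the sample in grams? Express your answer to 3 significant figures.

m = 364 g

m = q / ΔH_vap = 815400 J / 2240.0 J/g = 364 g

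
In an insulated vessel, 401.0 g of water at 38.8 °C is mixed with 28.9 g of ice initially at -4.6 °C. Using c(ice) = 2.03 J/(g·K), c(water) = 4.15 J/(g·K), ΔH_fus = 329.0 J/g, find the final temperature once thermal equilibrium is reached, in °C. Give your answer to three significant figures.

T_f = 30.7 °C

Heat to bring ice to 0 °C and melt it: q₁ = 28.9×2.03×4.6 + 28.9×329.0 = 9778.0 J
Heat the water can supply cooling to 0 °C: 401.0×4.15×38.8 = 64569.0 J > q₁, so all ice melts.
Energy balance: 401.0×4.15×(38.8 − T) = 9778.0 + 28.9×4.15×(T − 0)
1664.15(38.8 − T) = 9778.0 + 119.935 T
64569.0 − 9778.0 = 1784.085 T
T = 54791.0 / 1784.085 = 30.71 °C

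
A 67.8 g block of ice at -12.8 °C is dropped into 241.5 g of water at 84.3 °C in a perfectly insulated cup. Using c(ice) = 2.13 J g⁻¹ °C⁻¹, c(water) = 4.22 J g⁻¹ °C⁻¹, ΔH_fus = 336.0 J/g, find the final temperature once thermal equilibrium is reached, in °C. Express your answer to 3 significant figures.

Heat to bring ice to 0 °C and melt it: q₁ = 67.8×2.13×12.8 + 67.8×336.0 = 24629 J
Heat the water can supply cooling to 0 °C: 241.5×4.22×84.3 = 85912.7 J > q₁, so all ice melts.
Energy balance: 241.5×4.22×(84.3 − T) = 24629 + 67.8×4.22×(T − 0)
1019.13(84.3 − T) = 24629 + 286.116 T
85912.7 − 24629 = 1305.246 T
T = 61283.7 / 1305.246 = 46.95 °C

T_f = 47.0 °C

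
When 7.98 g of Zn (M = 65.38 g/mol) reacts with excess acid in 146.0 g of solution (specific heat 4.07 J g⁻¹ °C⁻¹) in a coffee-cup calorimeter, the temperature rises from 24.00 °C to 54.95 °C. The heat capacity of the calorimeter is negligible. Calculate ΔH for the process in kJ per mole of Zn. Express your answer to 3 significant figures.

|ΔT| = |54.95 − 24.00| = 30.95 °C
|q_surr| = (146.0 × 4.07) × 30.95 = 594.22 × 30.95 = 18390 J
n(Zn) = 7.98 / 65.38 = 0.1221 mol
Temperature rose, so q_rxn = −|q_surr| = -18.39 kJ
ΔH = q_rxn / n = -150.6 kJ/mol

ΔH = -151 kJ/mol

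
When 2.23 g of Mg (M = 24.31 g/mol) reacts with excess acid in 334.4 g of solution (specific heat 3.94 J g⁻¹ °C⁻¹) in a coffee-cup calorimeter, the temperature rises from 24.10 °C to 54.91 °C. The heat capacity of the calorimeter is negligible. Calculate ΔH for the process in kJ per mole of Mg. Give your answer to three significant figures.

|ΔT| = |54.91 − 24.10| = 30.81 °C
|q_surr| = (334.4 × 3.94) × 30.81 = 1317.536 × 30.81 = 40593 J
n(Mg) = 2.23 / 24.31 = 0.091732 mol
Temperature rose, so q_rxn = −|q_surr| = -40.593 kJ
ΔH = q_rxn / n = -442.5 kJ/mol

ΔH = -443 kJ/mol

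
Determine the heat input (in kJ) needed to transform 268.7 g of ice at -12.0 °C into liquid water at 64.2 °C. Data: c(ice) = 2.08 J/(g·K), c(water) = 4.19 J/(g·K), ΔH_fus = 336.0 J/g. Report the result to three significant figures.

q = 169 kJ

q1 (heat ice -12.0→0.0 °C): 268.7 × 2.08 × 12.0 = 6707 J
q2 (melt at 0 °C): 268.7 × 336.0 = 90283 J
q3 (heat water 0.0→64.2 °C): 268.7 × 4.19 × 64.2 = 72280 J
Total: 6707 + 90283 + 72280 = 169270 J = 169 kJ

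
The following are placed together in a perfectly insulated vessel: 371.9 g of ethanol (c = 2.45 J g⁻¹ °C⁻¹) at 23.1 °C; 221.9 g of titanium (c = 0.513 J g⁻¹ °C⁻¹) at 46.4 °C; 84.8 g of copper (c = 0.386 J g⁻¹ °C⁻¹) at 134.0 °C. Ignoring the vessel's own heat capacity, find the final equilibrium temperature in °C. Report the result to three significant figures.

Σ mᵢcᵢ(T − Tᵢ) = 0  ⇒  T = Σ mᵢcᵢTᵢ / Σ mᵢcᵢ
Σ mᵢcᵢ = 371.9×2.45 + 221.9×0.513 + 84.8×0.386 = 1057.7225
Σ mᵢcᵢTᵢ = 911.155×23.1 + 113.8347×46.4 + 32.7328×134.0 = 30716
T = 30716 / 1057.7225 = 29.04 °C

T_f = 29.0 °C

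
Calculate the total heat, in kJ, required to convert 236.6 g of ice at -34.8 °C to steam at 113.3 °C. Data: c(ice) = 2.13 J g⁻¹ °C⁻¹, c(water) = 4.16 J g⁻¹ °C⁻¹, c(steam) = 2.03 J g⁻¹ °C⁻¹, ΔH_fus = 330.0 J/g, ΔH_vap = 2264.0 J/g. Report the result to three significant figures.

q1 (heat ice -34.8→0.0 °C): 236.6 × 2.13 × 34.8 = 17538 J
q2 (melt at 0 °C): 236.6 × 330.0 = 78078 J
q3 (heat water 0.0→100.0 °C): 236.6 × 4.16 × 100.0 = 98426 J
q4 (vaporize at 100 °C): 236.6 × 2264.0 = 535662 J
q5 (heat steam 100.0→113.3 °C): 236.6 × 2.03 × 13.3 = 6388 J
Total: 17538 + 78078 + 98426 + 535662 + 6388 = 736092 J = 736 kJ

q = 736 kJ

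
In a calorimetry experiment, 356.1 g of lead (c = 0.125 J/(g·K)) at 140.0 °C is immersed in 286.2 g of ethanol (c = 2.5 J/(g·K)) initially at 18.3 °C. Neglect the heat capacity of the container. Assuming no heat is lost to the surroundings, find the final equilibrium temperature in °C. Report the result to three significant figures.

Heat lost by lead = heat gained by ethanol.
(356.1)(0.125)(140.0 − T) = (286.2)(2.5)(T − 18.3)
44.5125 (140.0 − T) = 715.5 (T − 18.3)
6231.8 − 44.5125 T = 715.5 T − 13094
19325.8 = 760.0125 T
T = 25.43 °C

T_f = 25.4 °C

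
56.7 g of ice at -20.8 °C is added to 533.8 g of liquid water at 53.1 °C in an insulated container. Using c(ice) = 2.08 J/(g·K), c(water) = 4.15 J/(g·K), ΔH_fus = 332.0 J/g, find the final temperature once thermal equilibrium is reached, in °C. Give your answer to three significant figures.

Heat to bring ice to 0 °C and melt it: q₁ = 56.7×2.08×20.8 + 56.7×332.0 = 21277 J
Heat the water can supply cooling to 0 °C: 533.8×4.15×53.1 = 117631 J > q₁, so all ice melts.
Energy balance: 533.8×4.15×(53.1 − T) = 21277 + 56.7×4.15×(T − 0)
2215.27(53.1 − T) = 21277 + 235.305 T
117631 − 21277 = 2450.575 T
T = 96354 / 2450.575 = 39.32 °C

T_f = 39.3 °C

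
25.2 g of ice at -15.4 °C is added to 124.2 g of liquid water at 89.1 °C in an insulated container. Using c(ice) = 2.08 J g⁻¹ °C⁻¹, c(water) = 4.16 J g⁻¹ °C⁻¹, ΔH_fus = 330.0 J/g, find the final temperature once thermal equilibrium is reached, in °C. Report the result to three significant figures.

Heat to bring ice to 0 °C and melt it: q₁ = 25.2×2.08×15.4 + 25.2×330.0 = 9123.2 J
Heat the water can supply cooling to 0 °C: 124.2×4.16×89.1 = 46035.5 J > q₁, so all ice melts.
Energy balance: 124.2×4.16×(89.1 − T) = 9123.2 + 25.2×4.16×(T − 0)
516.672(89.1 − T) = 9123.2 + 104.832 T
46035.5 − 9123.2 = 621.504 T
T = 36912.3 / 621.504 = 59.39 °C

T_f = 59.4 °C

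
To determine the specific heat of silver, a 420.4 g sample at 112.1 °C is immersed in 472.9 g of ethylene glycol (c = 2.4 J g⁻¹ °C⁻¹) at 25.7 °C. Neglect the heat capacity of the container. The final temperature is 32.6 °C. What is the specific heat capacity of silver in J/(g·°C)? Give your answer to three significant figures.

c = 0.234 J/(g·°C)

q_gained = (472.9 × 2.4) × (32.6 − 25.7) = 7831 J
q_lost = 420.4 × c × (112.1 − 32.6) = 33421.8 c
Set equal: c = 7831 / 33421.8 = 0.234 J/(g·°C)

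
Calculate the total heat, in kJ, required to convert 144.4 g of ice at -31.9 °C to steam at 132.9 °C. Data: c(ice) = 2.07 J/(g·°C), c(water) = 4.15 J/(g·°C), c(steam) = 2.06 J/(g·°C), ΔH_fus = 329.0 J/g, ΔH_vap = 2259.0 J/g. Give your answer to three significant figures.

q1 (heat ice -31.9→0.0 °C): 144.4 × 2.07 × 31.9 = 9535 J
q2 (melt at 0 °C): 144.4 × 329.0 = 47508 J
q3 (heat water 0.0→100.0 °C): 144.4 × 4.15 × 100.0 = 59926 J
q4 (vaporize at 100 °C): 144.4 × 2259.0 = 326200 J
q5 (heat steam 100.0→132.9 °C): 144.4 × 2.06 × 32.9 = 9787 J
Total: 9535 + 47508 + 59926 + 326200 + 9787 = 452956 J = 453 kJ

q = 453 kJ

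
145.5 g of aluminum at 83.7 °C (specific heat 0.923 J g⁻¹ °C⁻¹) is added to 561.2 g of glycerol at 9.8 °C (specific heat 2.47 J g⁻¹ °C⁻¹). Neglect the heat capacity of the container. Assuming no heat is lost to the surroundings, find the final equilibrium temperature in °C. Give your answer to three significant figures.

T_f = 16.3 °C

Heat lost by aluminum = heat gained by glycerol.
(145.5)(0.923)(83.7 − T) = (561.2)(2.47)(T − 9.8)
134.2965 (83.7 − T) = 1386.164 (T − 9.8)
11241 − 134.2965 T = 1386.164 T − 13584
24825 = 1520.4605 T
T = 16.33 °C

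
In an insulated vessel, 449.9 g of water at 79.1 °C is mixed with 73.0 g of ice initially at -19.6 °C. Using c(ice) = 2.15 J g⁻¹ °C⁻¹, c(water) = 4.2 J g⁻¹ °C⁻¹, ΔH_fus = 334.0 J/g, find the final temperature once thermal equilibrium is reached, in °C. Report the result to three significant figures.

Heat to bring ice to 0 °C and melt it: q₁ = 73.0×2.15×19.6 + 73.0×334.0 = 27458 J
Heat the water can supply cooling to 0 °C: 449.9×4.2×79.1 = 149466 J > q₁, so all ice melts.
Energy balance: 449.9×4.2×(79.1 − T) = 27458 + 73.0×4.2×(T − 0)
1889.58(79.1 − T) = 27458 + 306.6 T
149466 − 27458 = 2196.18 T
T = 122008 / 2196.18 = 55.55 °C

T_f = 55.6 °C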